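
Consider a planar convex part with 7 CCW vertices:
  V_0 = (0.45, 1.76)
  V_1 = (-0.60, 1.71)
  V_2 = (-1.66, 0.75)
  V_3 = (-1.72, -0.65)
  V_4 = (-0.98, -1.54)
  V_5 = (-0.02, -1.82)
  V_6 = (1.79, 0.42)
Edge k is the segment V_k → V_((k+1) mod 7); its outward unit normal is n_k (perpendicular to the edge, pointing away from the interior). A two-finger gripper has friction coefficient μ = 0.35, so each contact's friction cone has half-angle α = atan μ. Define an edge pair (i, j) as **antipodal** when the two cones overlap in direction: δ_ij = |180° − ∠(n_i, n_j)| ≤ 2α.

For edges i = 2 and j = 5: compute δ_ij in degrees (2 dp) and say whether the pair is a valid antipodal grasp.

α = atan 0.35 = 19.29°;  2α = 38.58°
edge 2: e_2 = (-0.06, -1.40);  n_2 = (-0.9991, +0.0428)
edge 5: e_5 = (+1.81, +2.24);  n_5 = (+0.7778, -0.6285)
∠(n_2, n_5) = 143.51°
δ = |180° − 143.51°| = 36.49°
36.49° ≤ 2α = 38.58°  →  valid

δ = 36.49°, valid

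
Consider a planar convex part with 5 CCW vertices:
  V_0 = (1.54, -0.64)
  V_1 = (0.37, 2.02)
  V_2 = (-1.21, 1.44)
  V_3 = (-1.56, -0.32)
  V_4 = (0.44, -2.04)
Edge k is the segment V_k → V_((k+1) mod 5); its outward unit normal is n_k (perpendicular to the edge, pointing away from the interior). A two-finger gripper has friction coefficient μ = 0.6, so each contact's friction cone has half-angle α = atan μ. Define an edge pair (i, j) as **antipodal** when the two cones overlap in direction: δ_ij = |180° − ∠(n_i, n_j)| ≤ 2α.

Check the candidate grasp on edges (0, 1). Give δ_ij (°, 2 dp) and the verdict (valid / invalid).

δ = 93.58°, invalid

α = atan 0.6 = 30.96°;  2α = 61.93°
edge 0: e_0 = (-1.17, +2.66);  n_0 = (+0.9154, +0.4026)
edge 1: e_1 = (-1.58, -0.58);  n_1 = (-0.3446, +0.9387)
∠(n_0, n_1) = 86.42°
δ = |180° − 86.42°| = 93.58°
93.58° > 2α = 61.93°  →  invalid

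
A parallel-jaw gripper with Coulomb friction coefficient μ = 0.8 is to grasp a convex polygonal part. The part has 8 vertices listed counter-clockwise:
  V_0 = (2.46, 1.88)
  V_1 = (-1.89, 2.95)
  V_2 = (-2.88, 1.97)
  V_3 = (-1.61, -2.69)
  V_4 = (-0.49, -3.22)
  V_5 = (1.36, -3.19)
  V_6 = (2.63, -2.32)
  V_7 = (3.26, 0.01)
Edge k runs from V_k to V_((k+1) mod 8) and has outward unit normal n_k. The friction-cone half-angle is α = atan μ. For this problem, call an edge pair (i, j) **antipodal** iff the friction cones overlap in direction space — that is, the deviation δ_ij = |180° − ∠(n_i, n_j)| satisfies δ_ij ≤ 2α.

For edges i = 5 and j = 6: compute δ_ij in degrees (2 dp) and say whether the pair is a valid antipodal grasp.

δ = 139.54°, invalid

α = atan 0.8 = 38.66°;  2α = 77.32°
edge 5: e_5 = (+1.27, +0.87);  n_5 = (+0.5651, -0.8250)
edge 6: e_6 = (+0.63, +2.33);  n_6 = (+0.9653, -0.2610)
∠(n_5, n_6) = 40.46°
δ = |180° − 40.46°| = 139.54°
139.54° > 2α = 77.32°  →  invalid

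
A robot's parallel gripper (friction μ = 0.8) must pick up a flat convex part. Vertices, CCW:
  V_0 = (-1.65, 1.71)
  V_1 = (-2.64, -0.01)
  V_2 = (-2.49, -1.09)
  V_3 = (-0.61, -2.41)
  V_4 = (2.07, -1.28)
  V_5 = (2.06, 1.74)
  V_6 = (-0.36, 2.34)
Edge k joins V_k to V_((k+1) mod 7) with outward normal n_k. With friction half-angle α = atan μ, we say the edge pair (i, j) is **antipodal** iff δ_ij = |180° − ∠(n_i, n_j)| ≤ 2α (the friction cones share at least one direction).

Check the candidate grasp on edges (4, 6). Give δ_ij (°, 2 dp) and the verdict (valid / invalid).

α = atan 0.8 = 38.66°;  2α = 77.32°
edge 4: e_4 = (-0.01, +3.02);  n_4 = (+1.0000, +0.0033)
edge 6: e_6 = (-1.29, -0.63);  n_6 = (-0.4388, +0.8986)
∠(n_4, n_6) = 115.84°
δ = |180° − 115.84°| = 64.16°
64.16° ≤ 2α = 77.32°  →  valid

δ = 64.16°, valid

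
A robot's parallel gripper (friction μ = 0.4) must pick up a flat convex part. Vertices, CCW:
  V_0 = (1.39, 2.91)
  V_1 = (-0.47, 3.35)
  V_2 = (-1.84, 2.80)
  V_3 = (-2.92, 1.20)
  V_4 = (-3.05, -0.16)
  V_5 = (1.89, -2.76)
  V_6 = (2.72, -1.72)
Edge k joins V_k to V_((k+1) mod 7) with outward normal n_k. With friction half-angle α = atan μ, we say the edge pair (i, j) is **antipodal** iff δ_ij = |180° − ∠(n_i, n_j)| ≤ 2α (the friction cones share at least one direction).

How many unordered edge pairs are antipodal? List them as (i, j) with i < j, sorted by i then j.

α = atan 0.4 = 21.80°;  2α = 43.60°
n_0 = (+0.2302, +0.9731)
n_1 = (-0.3726, +0.9280)
n_2 = (-0.8288, +0.5595)
n_3 = (-0.9955, +0.0952)
n_4 = (-0.4657, -0.8849)
n_5 = (+0.7816, -0.6238)
n_6 = (+0.9611, +0.2761)
  (0,1): δ = 144.82°  ·
  (0,2): δ = 110.71°  ·
  (0,3): δ = 82.15°  ·
  (0,4): δ = 14.45°  ✓
  (0,5): δ = 64.72°  ·
  (0,6): δ = 119.34°  ·
  (1,2): δ = 145.89°  ·
  (1,3): δ = 117.33°  ·
  (1,4): δ = 49.63°  ·
  (1,5): δ = 29.53°  ✓
  (1,6): δ = 84.15°  ·
  (2,3): δ = 151.44°  ·
  (2,4): δ = 83.74°  ·
  (2,5): δ = 4.57°  ✓
  (2,6): δ = 50.05°  ·
  (3,4): δ = 112.30°  ·
  (3,5): δ = 33.13°  ✓
  (3,6): δ = 21.49°  ✓
  (4,5): δ = 100.83°  ·
  (4,6): δ = 46.21°  ·
  (5,6): δ = 125.38°  ·
antipodal pairs: 5

count = 5; pairs: (0,4), (1,5), (2,5), (3,5), (3,6)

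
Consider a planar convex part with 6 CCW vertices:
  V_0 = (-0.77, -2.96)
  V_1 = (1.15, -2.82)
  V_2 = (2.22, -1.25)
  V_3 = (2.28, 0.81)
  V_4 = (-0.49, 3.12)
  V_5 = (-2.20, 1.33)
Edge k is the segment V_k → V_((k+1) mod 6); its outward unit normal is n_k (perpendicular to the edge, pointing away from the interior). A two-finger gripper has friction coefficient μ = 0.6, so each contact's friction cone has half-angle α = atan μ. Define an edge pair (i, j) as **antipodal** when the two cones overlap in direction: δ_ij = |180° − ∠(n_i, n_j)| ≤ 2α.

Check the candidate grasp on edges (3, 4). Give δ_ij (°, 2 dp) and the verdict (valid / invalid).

δ = 93.86°, invalid

α = atan 0.6 = 30.96°;  2α = 61.93°
edge 3: e_3 = (-2.77, +2.31);  n_3 = (+0.6405, +0.7680)
edge 4: e_4 = (-1.71, -1.79);  n_4 = (-0.7231, +0.6908)
∠(n_3, n_4) = 86.14°
δ = |180° − 86.14°| = 93.86°
93.86° > 2α = 61.93°  →  invalid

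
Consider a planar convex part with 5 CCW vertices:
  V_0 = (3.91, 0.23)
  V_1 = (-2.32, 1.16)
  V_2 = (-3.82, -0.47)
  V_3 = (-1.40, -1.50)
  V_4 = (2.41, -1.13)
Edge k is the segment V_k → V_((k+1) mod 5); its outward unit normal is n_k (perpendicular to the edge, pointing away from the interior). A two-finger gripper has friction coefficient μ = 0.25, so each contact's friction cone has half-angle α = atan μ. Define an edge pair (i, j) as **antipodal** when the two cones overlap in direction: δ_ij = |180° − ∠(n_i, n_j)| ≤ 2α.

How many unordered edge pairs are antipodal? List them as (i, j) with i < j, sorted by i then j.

count = 3; pairs: (0,2), (0,3), (1,4)

α = atan 0.25 = 14.04°;  2α = 28.07°
n_0 = (+0.1476, +0.9890)
n_1 = (-0.7358, +0.6772)
n_2 = (-0.3916, -0.9201)
n_3 = (+0.0967, -0.9953)
n_4 = (+0.6717, -0.7408)
  (0,1): δ = 124.13°  ·
  (0,2): δ = 14.57°  ✓
  (0,3): δ = 14.04°  ✓
  (0,4): δ = 50.69°  ·
  (1,2): δ = 70.43°  ·
  (1,3): δ = 41.83°  ·
  (1,4): δ = 5.18°  ✓
  (2,3): δ = 151.40°  ·
  (2,4): δ = 114.75°  ·
  (3,4): δ = 143.35°  ·
antipodal pairs: 3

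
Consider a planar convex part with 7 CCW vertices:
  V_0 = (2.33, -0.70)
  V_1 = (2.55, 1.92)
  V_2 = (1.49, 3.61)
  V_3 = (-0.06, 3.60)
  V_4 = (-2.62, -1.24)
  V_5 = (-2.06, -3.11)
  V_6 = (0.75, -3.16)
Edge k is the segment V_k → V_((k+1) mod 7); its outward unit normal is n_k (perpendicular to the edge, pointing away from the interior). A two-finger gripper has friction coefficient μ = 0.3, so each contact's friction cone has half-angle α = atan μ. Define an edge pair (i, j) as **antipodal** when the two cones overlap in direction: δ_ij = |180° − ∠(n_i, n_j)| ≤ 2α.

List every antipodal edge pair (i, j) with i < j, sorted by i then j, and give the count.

count = 5; pairs: (0,3), (0,4), (1,4), (2,5), (3,6)

α = atan 0.3 = 16.70°;  2α = 33.40°
n_0 = (+0.9965, -0.0837)
n_1 = (+0.8472, +0.5314)
n_2 = (-0.0065, +1.0000)
n_3 = (-0.8840, +0.4676)
n_4 = (-0.9580, -0.2869)
n_5 = (-0.0178, -0.9998)
n_6 = (+0.8414, -0.5404)
  (0,1): δ = 143.10°  ·
  (0,2): δ = 84.83°  ·
  (0,3): δ = 23.08°  ✓
  (0,4): δ = 21.47°  ✓
  (0,5): δ = 93.78°  ·
  (0,6): δ = 152.09°  ·
  (1,2): δ = 121.73°  ·
  (1,3): δ = 59.97°  ·
  (1,4): δ = 15.43°  ✓
  (1,5): δ = 56.88°  ·
  (1,6): δ = 115.19°  ·
  (2,3): δ = 118.25°  ·
  (2,4): δ = 73.70°  ·
  (2,5): δ = 1.39°  ✓
  (2,6): δ = 56.92°  ·
  (3,4): δ = 135.45°  ·
  (3,5): δ = 63.14°  ·
  (3,6): δ = 4.84°  ✓
  (4,5): δ = 107.69°  ·
  (4,6): δ = 49.38°  ·
  (5,6): δ = 121.69°  ·
antipodal pairs: 5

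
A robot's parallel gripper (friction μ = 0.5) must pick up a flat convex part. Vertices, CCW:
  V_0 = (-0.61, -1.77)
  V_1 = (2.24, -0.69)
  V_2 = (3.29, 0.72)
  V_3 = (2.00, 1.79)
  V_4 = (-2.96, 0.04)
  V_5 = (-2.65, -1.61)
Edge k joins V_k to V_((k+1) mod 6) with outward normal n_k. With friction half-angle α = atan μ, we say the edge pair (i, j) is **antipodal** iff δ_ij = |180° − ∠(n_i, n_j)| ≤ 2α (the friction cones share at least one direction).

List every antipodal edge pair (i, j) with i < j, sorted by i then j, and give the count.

count = 6; pairs: (0,3), (1,3), (1,4), (2,4), (2,5), (3,5)

α = atan 0.5 = 26.57°;  2α = 53.13°
n_0 = (+0.3544, -0.9351)
n_1 = (+0.8020, -0.5973)
n_2 = (+0.6384, +0.7697)
n_3 = (-0.3327, +0.9430)
n_4 = (-0.9828, -0.1846)
n_5 = (-0.0782, -0.9969)
  (0,1): δ = 147.43°  ·
  (0,2): δ = 60.43°  ·
  (0,3): δ = 1.32°  ✓
  (0,4): δ = 79.89°  ·
  (0,5): δ = 154.76°  ·
  (1,2): δ = 93.00°  ·
  (1,3): δ = 33.89°  ✓
  (1,4): δ = 47.31°  ✓
  (1,5): δ = 122.19°  ·
  (2,3): δ = 120.89°  ·
  (2,4): δ = 39.69°  ✓
  (2,5): δ = 35.19°  ✓
  (3,4): δ = 98.79°  ·
  (3,5): δ = 23.92°  ✓
  (4,5): δ = 105.13°  ·
antipodal pairs: 6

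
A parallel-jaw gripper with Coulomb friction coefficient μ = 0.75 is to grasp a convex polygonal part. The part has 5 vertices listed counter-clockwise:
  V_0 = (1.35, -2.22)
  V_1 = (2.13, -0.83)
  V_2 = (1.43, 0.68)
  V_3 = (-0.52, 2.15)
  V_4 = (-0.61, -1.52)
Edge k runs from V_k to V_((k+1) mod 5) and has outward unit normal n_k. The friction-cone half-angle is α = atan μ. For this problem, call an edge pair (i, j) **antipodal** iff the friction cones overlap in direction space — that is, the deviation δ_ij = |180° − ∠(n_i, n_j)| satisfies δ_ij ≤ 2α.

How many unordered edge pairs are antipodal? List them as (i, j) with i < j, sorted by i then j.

α = atan 0.75 = 36.87°;  2α = 73.74°
n_0 = (+0.8721, -0.4894)
n_1 = (+0.9073, +0.4206)
n_2 = (+0.6020, +0.7985)
n_3 = (-0.9997, +0.0245)
n_4 = (-0.3363, -0.9417)
  (0,1): δ = 125.83°  ·
  (0,2): δ = 97.71°  ·
  (0,3): δ = 27.89°  ✓
  (0,4): δ = 99.65°  ·
  (1,2): δ = 151.88°  ·
  (1,3): δ = 26.28°  ✓
  (1,4): δ = 45.47°  ✓
  (2,3): δ = 54.39°  ✓
  (2,4): δ = 17.36°  ✓
  (3,4): δ = 108.25°  ·
antipodal pairs: 5

count = 5; pairs: (0,3), (1,3), (1,4), (2,3), (2,4)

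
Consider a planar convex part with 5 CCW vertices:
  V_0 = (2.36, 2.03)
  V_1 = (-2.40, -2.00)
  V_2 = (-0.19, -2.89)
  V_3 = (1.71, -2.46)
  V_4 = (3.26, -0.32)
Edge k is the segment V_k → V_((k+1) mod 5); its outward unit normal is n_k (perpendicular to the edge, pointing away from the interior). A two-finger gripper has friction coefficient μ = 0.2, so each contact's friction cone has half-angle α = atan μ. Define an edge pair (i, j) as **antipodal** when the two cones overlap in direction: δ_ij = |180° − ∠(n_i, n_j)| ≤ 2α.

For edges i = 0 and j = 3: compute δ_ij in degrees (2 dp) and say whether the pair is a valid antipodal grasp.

δ = 13.83°, valid

α = atan 0.2 = 11.31°;  2α = 22.62°
edge 0: e_0 = (-4.76, -4.03);  n_0 = (-0.6462, +0.7632)
edge 3: e_3 = (+1.55, +2.14);  n_3 = (+0.8099, -0.5866)
∠(n_0, n_3) = 166.17°
δ = |180° − 166.17°| = 13.83°
13.83° ≤ 2α = 22.62°  →  valid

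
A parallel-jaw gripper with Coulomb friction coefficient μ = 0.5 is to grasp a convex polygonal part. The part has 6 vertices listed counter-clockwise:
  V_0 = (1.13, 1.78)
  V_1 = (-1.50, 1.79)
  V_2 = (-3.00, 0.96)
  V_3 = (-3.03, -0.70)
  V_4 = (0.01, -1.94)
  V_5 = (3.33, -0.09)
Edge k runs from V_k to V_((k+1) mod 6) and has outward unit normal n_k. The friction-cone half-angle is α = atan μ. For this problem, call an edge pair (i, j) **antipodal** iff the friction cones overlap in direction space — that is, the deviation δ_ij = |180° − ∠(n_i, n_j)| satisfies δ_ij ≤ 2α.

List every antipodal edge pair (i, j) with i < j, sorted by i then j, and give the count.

α = atan 0.5 = 26.57°;  2α = 53.13°
n_0 = (+0.0038, +1.0000)
n_1 = (-0.4842, +0.8750)
n_2 = (-0.9998, +0.0181)
n_3 = (-0.3777, -0.9259)
n_4 = (+0.4868, -0.8735)
n_5 = (+0.6476, +0.7619)
  (0,1): δ = 150.82°  ·
  (0,2): δ = 90.82°  ·
  (0,3): δ = 21.97°  ✓
  (0,4): δ = 29.35°  ✓
  (0,5): δ = 139.85°  ·
  (1,2): δ = 119.99°  ·
  (1,3): δ = 51.15°  ✓
  (1,4): δ = 0.17°  ✓
  (1,5): δ = 110.68°  ·
  (2,3): δ = 111.15°  ·
  (2,4): δ = 59.84°  ·
  (2,5): δ = 50.67°  ✓
  (3,4): δ = 128.68°  ·
  (3,5): δ = 18.17°  ✓
  (4,5): δ = 69.49°  ·
antipodal pairs: 6

count = 6; pairs: (0,3), (0,4), (1,3), (1,4), (2,5), (3,5)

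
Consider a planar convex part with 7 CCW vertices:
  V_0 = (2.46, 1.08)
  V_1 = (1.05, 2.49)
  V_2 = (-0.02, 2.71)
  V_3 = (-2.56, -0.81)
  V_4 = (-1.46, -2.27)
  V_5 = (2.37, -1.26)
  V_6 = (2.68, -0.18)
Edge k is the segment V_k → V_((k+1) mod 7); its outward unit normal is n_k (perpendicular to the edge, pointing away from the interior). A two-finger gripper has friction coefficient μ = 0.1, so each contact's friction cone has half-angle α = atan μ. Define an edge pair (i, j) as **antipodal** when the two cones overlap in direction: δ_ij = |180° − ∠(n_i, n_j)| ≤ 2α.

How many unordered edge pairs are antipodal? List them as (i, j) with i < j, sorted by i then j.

count = 1; pairs: (0,3)

α = atan 0.1 = 5.71°;  2α = 11.42°
n_0 = (+0.7071, +0.7071)
n_1 = (+0.2014, +0.9795)
n_2 = (-0.8109, +0.5852)
n_3 = (-0.7987, -0.6017)
n_4 = (+0.2550, -0.9669)
n_5 = (+0.9612, -0.2759)
n_6 = (+0.9851, +0.1720)
  (0,1): δ = 146.62°  ·
  (0,2): δ = 80.81°  ·
  (0,3): δ = 8.00°  ✓
  (0,4): δ = 59.77°  ·
  (0,5): δ = 118.98°  ·
  (0,6): δ = 144.90°  ·
  (1,2): δ = 114.20°  ·
  (1,3): δ = 41.39°  ·
  (1,4): δ = 26.39°  ·
  (1,5): δ = 85.60°  ·
  (1,6): δ = 111.52°  ·
  (2,3): δ = 107.19°  ·
  (2,4): δ = 39.41°  ·
  (2,5): δ = 19.80°  ·
  (2,6): δ = 45.72°  ·
  (3,4): δ = 112.22°  ·
  (3,5): δ = 53.01°  ·
  (3,6): δ = 27.09°  ·
  (4,5): δ = 120.79°  ·
  (4,6): δ = 94.87°  ·
  (5,6): δ = 154.08°  ·
antipodal pairs: 1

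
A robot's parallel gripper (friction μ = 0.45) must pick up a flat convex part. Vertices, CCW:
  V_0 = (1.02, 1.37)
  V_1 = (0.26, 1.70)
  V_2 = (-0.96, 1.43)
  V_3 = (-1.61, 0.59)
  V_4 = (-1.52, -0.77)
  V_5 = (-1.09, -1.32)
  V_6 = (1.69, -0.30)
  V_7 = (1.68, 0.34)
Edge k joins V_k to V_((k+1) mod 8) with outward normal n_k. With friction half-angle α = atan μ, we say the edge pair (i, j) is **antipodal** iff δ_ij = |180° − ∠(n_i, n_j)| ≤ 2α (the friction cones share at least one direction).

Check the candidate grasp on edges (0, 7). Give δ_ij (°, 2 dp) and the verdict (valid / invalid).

α = atan 0.45 = 24.23°;  2α = 48.46°
edge 0: e_0 = (-0.76, +0.33);  n_0 = (+0.3983, +0.9173)
edge 7: e_7 = (-0.66, +1.03);  n_7 = (+0.8420, +0.5395)
∠(n_0, n_7) = 33.88°
δ = |180° − 33.88°| = 146.12°
146.12° > 2α = 48.46°  →  invalid

δ = 146.12°, invalid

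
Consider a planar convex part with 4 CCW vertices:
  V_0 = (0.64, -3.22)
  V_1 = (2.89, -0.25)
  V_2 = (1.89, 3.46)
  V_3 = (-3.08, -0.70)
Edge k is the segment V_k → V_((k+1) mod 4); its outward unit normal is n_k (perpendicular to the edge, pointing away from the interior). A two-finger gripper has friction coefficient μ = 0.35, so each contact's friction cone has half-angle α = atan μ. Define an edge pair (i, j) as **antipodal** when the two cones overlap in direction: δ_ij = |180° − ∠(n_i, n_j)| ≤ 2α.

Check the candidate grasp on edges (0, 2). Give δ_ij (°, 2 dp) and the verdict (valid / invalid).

α = atan 0.35 = 19.29°;  2α = 38.58°
edge 0: e_0 = (+2.25, +2.97);  n_0 = (+0.7971, -0.6039)
edge 2: e_2 = (-4.97, -4.16);  n_2 = (-0.6419, +0.7668)
∠(n_0, n_2) = 167.08°
δ = |180° − 167.08°| = 12.92°
12.92° ≤ 2α = 38.58°  →  valid

δ = 12.92°, valid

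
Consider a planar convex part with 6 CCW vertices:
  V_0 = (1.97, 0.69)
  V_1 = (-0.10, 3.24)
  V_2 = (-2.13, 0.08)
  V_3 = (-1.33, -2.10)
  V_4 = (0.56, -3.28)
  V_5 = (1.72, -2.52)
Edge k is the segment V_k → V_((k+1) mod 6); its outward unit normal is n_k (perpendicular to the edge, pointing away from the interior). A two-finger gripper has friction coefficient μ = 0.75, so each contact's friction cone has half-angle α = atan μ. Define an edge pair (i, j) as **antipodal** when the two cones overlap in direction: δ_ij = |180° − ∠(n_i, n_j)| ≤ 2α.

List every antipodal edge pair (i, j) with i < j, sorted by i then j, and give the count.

α = atan 0.75 = 36.87°;  2α = 73.74°
n_0 = (+0.7764, +0.6302)
n_1 = (-0.8414, +0.5405)
n_2 = (-0.9388, -0.3445)
n_3 = (-0.5296, -0.8483)
n_4 = (+0.5480, -0.8365)
n_5 = (+0.9970, -0.0776)
  (0,1): δ = 71.79°  ✓
  (0,2): δ = 18.92°  ✓
  (0,3): δ = 18.95°  ✓
  (0,4): δ = 84.16°  ·
  (0,5): δ = 136.48°  ·
  (1,2): δ = 127.13°  ·
  (1,3): δ = 89.26°  ·
  (1,4): δ = 24.05°  ✓
  (1,5): δ = 28.26°  ✓
  (2,3): δ = 142.13°  ·
  (2,4): δ = 76.92°  ·
  (2,5): δ = 24.61°  ✓
  (3,4): δ = 114.79°  ·
  (3,5): δ = 62.48°  ✓
  (4,5): δ = 127.69°  ·
antipodal pairs: 7

count = 7; pairs: (0,1), (0,2), (0,3), (1,4), (1,5), (2,5), (3,5)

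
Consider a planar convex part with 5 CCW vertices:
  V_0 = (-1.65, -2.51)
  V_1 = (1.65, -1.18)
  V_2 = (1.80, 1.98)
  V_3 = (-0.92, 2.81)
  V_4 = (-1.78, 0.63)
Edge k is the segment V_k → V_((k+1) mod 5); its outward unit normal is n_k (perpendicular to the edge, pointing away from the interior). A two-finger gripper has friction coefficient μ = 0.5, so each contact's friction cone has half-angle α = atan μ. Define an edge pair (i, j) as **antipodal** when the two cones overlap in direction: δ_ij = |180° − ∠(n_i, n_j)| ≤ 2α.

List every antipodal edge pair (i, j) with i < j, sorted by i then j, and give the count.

α = atan 0.5 = 26.57°;  2α = 53.13°
n_0 = (+0.3738, -0.9275)
n_1 = (+0.9989, -0.0474)
n_2 = (+0.2919, +0.9565)
n_3 = (-0.9302, +0.3670)
n_4 = (-0.9991, -0.0414)
  (0,1): δ = 114.67°  ·
  (0,2): δ = 38.92°  ✓
  (0,3): δ = 46.52°  ✓
  (0,4): δ = 70.42°  ·
  (1,2): δ = 104.25°  ·
  (1,3): δ = 18.81°  ✓
  (1,4): δ = 5.09°  ✓
  (2,3): δ = 94.56°  ·
  (2,4): δ = 70.66°  ·
  (3,4): δ = 156.10°  ·
antipodal pairs: 4

count = 4; pairs: (0,2), (0,3), (1,3), (1,4)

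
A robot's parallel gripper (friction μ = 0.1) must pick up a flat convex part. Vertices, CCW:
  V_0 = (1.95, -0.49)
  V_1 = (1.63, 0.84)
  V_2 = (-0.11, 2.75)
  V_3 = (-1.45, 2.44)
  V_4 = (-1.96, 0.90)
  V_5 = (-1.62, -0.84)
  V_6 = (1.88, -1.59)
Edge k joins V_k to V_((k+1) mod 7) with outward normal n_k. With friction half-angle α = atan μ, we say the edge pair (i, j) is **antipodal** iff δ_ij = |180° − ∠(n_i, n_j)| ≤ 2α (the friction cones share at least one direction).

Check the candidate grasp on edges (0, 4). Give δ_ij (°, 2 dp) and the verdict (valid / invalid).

α = atan 0.1 = 5.71°;  2α = 11.42°
edge 0: e_0 = (-0.32, +1.33);  n_0 = (+0.9723, +0.2339)
edge 4: e_4 = (+0.34, -1.74);  n_4 = (-0.9814, -0.1918)
∠(n_0, n_4) = 177.53°
δ = |180° − 177.53°| = 2.47°
2.47° ≤ 2α = 11.42°  →  valid

δ = 2.47°, valid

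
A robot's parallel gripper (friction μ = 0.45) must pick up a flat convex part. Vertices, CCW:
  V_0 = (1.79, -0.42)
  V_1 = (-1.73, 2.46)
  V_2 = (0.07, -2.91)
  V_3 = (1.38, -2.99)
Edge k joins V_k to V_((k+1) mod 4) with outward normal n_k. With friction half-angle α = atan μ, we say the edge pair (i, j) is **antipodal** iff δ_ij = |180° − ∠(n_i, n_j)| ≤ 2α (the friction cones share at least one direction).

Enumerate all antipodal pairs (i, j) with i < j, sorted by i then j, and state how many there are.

α = atan 0.45 = 24.23°;  2α = 48.46°
n_0 = (+0.6332, +0.7740)
n_1 = (-0.9482, -0.3178)
n_2 = (-0.0610, -0.9981)
n_3 = (+0.9875, -0.1575)
  (0,1): δ = 32.18°  ✓
  (0,2): δ = 35.79°  ✓
  (0,3): δ = 120.23°  ·
  (1,2): δ = 112.03°  ·
  (1,3): δ = 27.60°  ✓
  (2,3): δ = 95.57°  ·
antipodal pairs: 3

count = 3; pairs: (0,1), (0,2), (1,3)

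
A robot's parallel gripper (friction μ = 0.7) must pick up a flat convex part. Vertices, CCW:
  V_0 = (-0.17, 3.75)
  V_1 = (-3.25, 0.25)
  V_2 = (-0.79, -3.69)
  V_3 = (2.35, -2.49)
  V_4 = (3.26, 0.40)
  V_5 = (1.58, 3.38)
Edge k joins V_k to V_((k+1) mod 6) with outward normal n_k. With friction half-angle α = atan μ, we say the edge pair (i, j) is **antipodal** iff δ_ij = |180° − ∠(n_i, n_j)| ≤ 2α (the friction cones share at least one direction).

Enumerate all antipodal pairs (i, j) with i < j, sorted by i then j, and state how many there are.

count = 6; pairs: (0,2), (0,3), (1,3), (1,4), (1,5), (2,5)

α = atan 0.7 = 34.99°;  2α = 69.98°
n_0 = (-0.7507, +0.6606)
n_1 = (-0.8482, -0.5296)
n_2 = (+0.3570, -0.9341)
n_3 = (+0.9538, -0.3003)
n_4 = (+0.8711, +0.4911)
n_5 = (+0.2069, +0.9784)
  (0,1): δ = 106.67°  ·
  (0,2): δ = 27.74°  ✓
  (0,3): δ = 23.87°  ✓
  (0,4): δ = 70.76°  ·
  (0,5): δ = 119.41°  ·
  (1,2): δ = 101.06°  ·
  (1,3): δ = 49.46°  ✓
  (1,4): δ = 2.57°  ✓
  (1,5): δ = 46.08°  ✓
  (2,3): δ = 128.39°  ·
  (2,4): δ = 81.50°  ·
  (2,5): δ = 32.85°  ✓
  (3,4): δ = 133.11°  ·
  (3,5): δ = 84.46°  ·
  (4,5): δ = 131.35°  ·
antipodal pairs: 6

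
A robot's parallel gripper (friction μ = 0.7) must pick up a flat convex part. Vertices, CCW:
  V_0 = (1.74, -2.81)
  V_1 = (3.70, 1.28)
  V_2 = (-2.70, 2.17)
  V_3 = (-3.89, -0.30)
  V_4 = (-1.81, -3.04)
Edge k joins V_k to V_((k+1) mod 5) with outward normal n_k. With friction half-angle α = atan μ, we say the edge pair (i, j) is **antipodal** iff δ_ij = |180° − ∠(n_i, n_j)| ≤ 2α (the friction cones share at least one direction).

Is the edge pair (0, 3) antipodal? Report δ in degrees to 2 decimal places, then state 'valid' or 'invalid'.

δ = 62.81°, valid

α = atan 0.7 = 34.99°;  2α = 69.98°
edge 0: e_0 = (+1.96, +4.09);  n_0 = (+0.9018, -0.4322)
edge 3: e_3 = (+2.08, -2.74);  n_3 = (-0.7965, -0.6046)
∠(n_0, n_3) = 117.19°
δ = |180° − 117.19°| = 62.81°
62.81° ≤ 2α = 69.98°  →  valid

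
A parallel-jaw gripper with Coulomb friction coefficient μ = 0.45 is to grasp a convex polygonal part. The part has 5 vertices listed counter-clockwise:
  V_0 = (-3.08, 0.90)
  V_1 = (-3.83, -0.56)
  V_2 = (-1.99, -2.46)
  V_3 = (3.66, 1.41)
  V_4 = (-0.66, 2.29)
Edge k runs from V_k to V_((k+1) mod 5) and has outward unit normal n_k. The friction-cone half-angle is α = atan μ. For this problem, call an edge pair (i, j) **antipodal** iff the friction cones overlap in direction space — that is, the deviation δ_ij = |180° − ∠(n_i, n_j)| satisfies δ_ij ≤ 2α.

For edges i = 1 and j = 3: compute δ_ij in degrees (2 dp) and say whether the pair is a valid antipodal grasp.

α = atan 0.45 = 24.23°;  2α = 48.46°
edge 1: e_1 = (+1.84, -1.90);  n_1 = (-0.7184, -0.6957)
edge 3: e_3 = (-4.32, +0.88);  n_3 = (+0.1996, +0.9799)
∠(n_1, n_3) = 145.59°
δ = |180° − 145.59°| = 34.41°
34.41° ≤ 2α = 48.46°  →  valid

δ = 34.41°, valid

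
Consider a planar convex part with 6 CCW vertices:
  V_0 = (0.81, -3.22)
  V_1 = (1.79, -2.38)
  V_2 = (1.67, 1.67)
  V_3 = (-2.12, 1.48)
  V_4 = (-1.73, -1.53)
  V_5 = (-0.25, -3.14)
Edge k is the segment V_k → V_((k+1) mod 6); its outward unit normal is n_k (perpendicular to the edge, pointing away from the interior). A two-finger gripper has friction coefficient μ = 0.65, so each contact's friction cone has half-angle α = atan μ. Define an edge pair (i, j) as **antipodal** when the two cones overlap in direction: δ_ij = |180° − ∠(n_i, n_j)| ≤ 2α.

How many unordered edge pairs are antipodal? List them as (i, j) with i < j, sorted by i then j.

α = atan 0.65 = 33.02°;  2α = 66.05°
n_0 = (+0.6508, -0.7593)
n_1 = (+0.9996, +0.0296)
n_2 = (-0.0501, +0.9987)
n_3 = (-0.9917, -0.1285)
n_4 = (-0.7362, -0.6768)
n_5 = (-0.0753, -0.9972)
  (0,1): δ = 128.90°  ·
  (0,2): δ = 37.73°  ✓
  (0,3): δ = 56.78°  ✓
  (0,4): δ = 91.99°  ·
  (0,5): δ = 135.08°  ·
  (1,2): δ = 88.83°  ·
  (1,3): δ = 5.69°  ✓
  (1,4): δ = 40.89°  ✓
  (1,5): δ = 83.99°  ·
  (2,3): δ = 85.49°  ·
  (2,4): δ = 50.28°  ✓
  (2,5): δ = 7.19°  ✓
  (3,4): δ = 144.79°  ·
  (3,5): δ = 101.70°  ·
  (4,5): δ = 136.91°  ·
antipodal pairs: 6

count = 6; pairs: (0,2), (0,3), (1,3), (1,4), (2,4), (2,5)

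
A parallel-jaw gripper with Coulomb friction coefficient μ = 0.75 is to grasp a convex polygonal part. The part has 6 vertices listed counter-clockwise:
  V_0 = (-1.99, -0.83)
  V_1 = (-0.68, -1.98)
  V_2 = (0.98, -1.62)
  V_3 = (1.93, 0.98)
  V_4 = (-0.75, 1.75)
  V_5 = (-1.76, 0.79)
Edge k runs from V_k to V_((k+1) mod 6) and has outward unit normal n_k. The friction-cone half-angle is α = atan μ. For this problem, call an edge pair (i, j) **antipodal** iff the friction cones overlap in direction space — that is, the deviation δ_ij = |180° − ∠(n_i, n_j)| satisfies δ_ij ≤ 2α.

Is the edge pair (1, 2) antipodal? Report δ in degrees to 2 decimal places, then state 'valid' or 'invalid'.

δ = 122.31°, invalid

α = atan 0.75 = 36.87°;  2α = 73.74°
edge 1: e_1 = (+1.66, +0.36);  n_1 = (+0.2119, -0.9773)
edge 2: e_2 = (+0.95, +2.60);  n_2 = (+0.9393, -0.3432)
∠(n_1, n_2) = 57.69°
δ = |180° − 57.69°| = 122.31°
122.31° > 2α = 73.74°  →  invalid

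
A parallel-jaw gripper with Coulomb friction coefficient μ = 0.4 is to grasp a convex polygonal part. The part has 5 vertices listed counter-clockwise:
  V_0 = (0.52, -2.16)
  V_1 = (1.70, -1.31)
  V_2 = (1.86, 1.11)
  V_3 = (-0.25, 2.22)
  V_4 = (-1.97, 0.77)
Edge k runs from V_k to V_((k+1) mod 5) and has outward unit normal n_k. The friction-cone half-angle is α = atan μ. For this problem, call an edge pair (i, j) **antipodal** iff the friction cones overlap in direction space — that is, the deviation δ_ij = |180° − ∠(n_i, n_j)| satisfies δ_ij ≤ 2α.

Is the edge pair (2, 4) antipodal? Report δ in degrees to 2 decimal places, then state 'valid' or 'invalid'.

α = atan 0.4 = 21.80°;  2α = 43.60°
edge 2: e_2 = (-2.11, +1.11);  n_2 = (+0.4656, +0.8850)
edge 4: e_4 = (+2.49, -2.93);  n_4 = (-0.7620, -0.6476)
∠(n_2, n_4) = 158.11°
δ = |180° − 158.11°| = 21.89°
21.89° ≤ 2α = 43.60°  →  valid

δ = 21.89°, valid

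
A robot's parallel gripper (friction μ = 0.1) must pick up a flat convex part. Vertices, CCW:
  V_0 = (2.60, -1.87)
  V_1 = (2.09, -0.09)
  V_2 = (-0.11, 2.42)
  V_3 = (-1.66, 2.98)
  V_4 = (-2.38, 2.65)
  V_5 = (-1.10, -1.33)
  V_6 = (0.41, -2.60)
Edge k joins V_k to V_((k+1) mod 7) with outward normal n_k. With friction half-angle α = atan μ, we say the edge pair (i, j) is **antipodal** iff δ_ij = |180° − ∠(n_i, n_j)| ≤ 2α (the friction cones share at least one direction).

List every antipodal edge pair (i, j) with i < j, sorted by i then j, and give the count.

α = atan 0.1 = 5.71°;  2α = 11.42°
n_0 = (+0.9613, +0.2754)
n_1 = (+0.7520, +0.6591)
n_2 = (+0.3398, +0.9405)
n_3 = (-0.4167, +0.9091)
n_4 = (-0.9520, -0.3062)
n_5 = (-0.6437, -0.7653)
n_6 = (+0.3162, -0.9487)
  (0,1): δ = 154.75°  ·
  (0,2): δ = 125.85°  ·
  (0,3): δ = 81.36°  ·
  (0,4): δ = 1.84°  ✓
  (0,5): δ = 33.95°  ·
  (0,6): δ = 92.45°  ·
  (1,2): δ = 151.10°  ·
  (1,3): δ = 106.61°  ·
  (1,4): δ = 23.41°  ·
  (1,5): δ = 8.70°  ✓
  (1,6): δ = 67.20°  ·
  (2,3): δ = 135.51°  ·
  (2,4): δ = 52.31°  ·
  (2,5): δ = 20.20°  ·
  (2,6): δ = 38.30°  ·
  (3,4): δ = 96.80°  ·
  (3,5): δ = 64.69°  ·
  (3,6): δ = 6.19°  ✓
  (4,5): δ = 147.89°  ·
  (4,6): δ = 89.39°  ·
  (5,6): δ = 121.50°  ·
antipodal pairs: 3

count = 3; pairs: (0,4), (1,5), (3,6)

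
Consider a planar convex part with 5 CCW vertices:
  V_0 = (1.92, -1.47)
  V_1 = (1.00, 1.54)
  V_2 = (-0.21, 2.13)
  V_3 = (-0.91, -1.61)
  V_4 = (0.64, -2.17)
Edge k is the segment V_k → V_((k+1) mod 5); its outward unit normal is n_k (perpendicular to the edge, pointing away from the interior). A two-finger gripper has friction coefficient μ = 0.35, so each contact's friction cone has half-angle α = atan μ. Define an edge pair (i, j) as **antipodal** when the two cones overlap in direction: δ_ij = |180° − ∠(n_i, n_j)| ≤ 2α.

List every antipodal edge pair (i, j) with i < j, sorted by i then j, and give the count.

α = atan 0.35 = 19.29°;  2α = 38.58°
n_0 = (+0.9563, +0.2923)
n_1 = (+0.4383, +0.8988)
n_2 = (-0.9829, +0.1840)
n_3 = (-0.3398, -0.9405)
n_4 = (+0.4798, -0.8774)
  (0,1): δ = 132.99°  ·
  (0,2): δ = 27.60°  ✓
  (0,3): δ = 53.14°  ·
  (0,4): δ = 101.68°  ·
  (1,2): δ = 74.61°  ·
  (1,3): δ = 6.13°  ✓
  (1,4): δ = 54.67°  ·
  (2,3): δ = 99.26°  ·
  (2,4): δ = 50.73°  ·
  (3,4): δ = 131.46°  ·
antipodal pairs: 2

count = 2; pairs: (0,2), (1,3)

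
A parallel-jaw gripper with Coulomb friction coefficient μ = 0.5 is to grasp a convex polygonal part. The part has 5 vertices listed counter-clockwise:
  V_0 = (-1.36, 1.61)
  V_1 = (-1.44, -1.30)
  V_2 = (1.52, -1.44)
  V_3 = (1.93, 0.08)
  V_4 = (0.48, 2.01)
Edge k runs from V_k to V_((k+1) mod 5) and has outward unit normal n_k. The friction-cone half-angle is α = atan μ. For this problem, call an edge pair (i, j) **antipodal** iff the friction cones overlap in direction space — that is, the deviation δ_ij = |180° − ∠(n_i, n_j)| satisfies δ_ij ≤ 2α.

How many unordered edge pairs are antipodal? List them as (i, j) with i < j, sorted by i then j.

α = atan 0.5 = 26.57°;  2α = 53.13°
n_0 = (-0.9996, +0.0275)
n_1 = (-0.0472, -0.9989)
n_2 = (+0.9655, -0.2604)
n_3 = (+0.7995, +0.6007)
n_4 = (-0.2124, +0.9772)
  (0,1): δ = 91.13°  ·
  (0,2): δ = 13.52°  ✓
  (0,3): δ = 38.49°  ✓
  (0,4): δ = 103.84°  ·
  (1,2): δ = 102.39°  ·
  (1,3): δ = 50.37°  ✓
  (1,4): δ = 14.97°  ✓
  (2,3): δ = 127.99°  ·
  (2,4): δ = 62.64°  ·
  (3,4): δ = 114.65°  ·
antipodal pairs: 4

count = 4; pairs: (0,2), (0,3), (1,3), (1,4)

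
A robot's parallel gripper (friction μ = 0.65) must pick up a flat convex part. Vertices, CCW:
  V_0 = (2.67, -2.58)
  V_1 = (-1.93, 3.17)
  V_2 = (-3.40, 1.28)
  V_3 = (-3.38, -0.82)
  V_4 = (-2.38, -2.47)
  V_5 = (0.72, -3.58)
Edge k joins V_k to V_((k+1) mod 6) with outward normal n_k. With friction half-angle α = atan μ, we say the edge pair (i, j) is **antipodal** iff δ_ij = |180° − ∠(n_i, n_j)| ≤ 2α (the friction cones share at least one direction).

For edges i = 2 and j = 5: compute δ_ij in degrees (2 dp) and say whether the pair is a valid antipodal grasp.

α = atan 0.65 = 33.02°;  2α = 66.05°
edge 2: e_2 = (+0.02, -2.10);  n_2 = (-1.0000, -0.0095)
edge 5: e_5 = (+1.95, +1.00);  n_5 = (+0.4563, -0.8898)
∠(n_2, n_5) = 116.60°
δ = |180° − 116.60°| = 63.40°
63.40° ≤ 2α = 66.05°  →  valid

δ = 63.40°, valid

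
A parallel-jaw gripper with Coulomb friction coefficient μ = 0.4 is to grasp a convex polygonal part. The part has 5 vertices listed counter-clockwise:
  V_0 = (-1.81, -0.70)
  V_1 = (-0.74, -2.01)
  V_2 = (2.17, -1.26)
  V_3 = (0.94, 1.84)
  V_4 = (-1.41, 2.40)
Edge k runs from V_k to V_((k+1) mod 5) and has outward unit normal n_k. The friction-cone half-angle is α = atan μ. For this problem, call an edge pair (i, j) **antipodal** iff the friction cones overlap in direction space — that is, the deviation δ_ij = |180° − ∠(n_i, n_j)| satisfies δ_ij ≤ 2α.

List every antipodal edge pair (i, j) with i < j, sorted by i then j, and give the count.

α = atan 0.4 = 21.80°;  2α = 43.60°
n_0 = (-0.7745, -0.6326)
n_1 = (+0.2496, -0.9684)
n_2 = (+0.9295, +0.3688)
n_3 = (+0.2318, +0.9728)
n_4 = (-0.9918, +0.1280)
  (0,1): δ = 114.79°  ·
  (0,2): δ = 17.60°  ✓
  (0,3): δ = 37.35°  ✓
  (0,4): δ = 133.41°  ·
  (1,2): δ = 82.81°  ·
  (1,3): δ = 27.86°  ✓
  (1,4): δ = 68.20°  ·
  (2,3): δ = 125.05°  ·
  (2,4): δ = 28.99°  ✓
  (3,4): δ = 83.95°  ·
antipodal pairs: 4

count = 4; pairs: (0,2), (0,3), (1,3), (2,4)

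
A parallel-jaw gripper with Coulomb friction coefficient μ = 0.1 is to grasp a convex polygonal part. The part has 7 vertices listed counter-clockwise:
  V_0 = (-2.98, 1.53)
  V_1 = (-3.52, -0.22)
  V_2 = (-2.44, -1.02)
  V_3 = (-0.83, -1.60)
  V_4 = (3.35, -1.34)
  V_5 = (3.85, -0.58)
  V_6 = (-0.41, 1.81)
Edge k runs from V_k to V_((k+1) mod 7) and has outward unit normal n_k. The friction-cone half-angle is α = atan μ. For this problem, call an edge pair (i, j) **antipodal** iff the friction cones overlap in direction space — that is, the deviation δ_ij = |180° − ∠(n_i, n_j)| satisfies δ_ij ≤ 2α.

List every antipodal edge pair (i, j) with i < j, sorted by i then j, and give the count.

count = 3; pairs: (1,5), (2,5), (3,6)

α = atan 0.1 = 5.71°;  2α = 11.42°
n_0 = (-0.9555, +0.2949)
n_1 = (-0.5952, -0.8036)
n_2 = (-0.3389, -0.9408)
n_3 = (+0.0621, -0.9981)
n_4 = (+0.8354, -0.5496)
n_5 = (+0.4893, +0.8721)
n_6 = (-0.1083, +0.9941)
  (0,1): δ = 109.38°  ·
  (0,2): δ = 92.66°  ·
  (0,3): δ = 69.29°  ·
  (0,4): δ = 16.19°  ·
  (0,5): δ = 77.85°  ·
  (0,6): δ = 113.37°  ·
  (1,2): δ = 163.28°  ·
  (1,3): δ = 139.91°  ·
  (1,4): δ = 86.81°  ·
  (1,5): δ = 7.23°  ✓
  (1,6): δ = 42.75°  ·
  (2,3): δ = 156.63°  ·
  (2,4): δ = 103.53°  ·
  (2,5): δ = 9.48°  ✓
  (2,6): δ = 26.03°  ·
  (3,4): δ = 126.90°  ·
  (3,5): δ = 32.85°  ·
  (3,6): δ = 2.66°  ✓
  (4,5): δ = 85.95°  ·
  (4,6): δ = 50.44°  ·
  (5,6): δ = 144.49°  ·
antipodal pairs: 3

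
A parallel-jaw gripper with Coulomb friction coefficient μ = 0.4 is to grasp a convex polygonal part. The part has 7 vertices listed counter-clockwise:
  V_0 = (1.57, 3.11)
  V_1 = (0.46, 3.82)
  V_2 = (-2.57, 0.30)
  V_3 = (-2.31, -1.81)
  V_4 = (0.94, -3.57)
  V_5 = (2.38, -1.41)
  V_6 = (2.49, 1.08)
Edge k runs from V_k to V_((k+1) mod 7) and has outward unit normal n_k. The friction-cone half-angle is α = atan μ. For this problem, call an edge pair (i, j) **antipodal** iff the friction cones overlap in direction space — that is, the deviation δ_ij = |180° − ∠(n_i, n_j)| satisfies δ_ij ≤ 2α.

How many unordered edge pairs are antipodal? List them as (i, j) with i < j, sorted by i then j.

count = 7; pairs: (0,3), (1,4), (1,5), (2,4), (2,5), (2,6), (3,6)

α = atan 0.4 = 21.80°;  2α = 43.60°
n_0 = (+0.5388, +0.8424)
n_1 = (-0.7579, +0.6524)
n_2 = (-0.9925, -0.1223)
n_3 = (-0.4762, -0.8793)
n_4 = (+0.8321, -0.5547)
n_5 = (+0.9990, -0.0441)
n_6 = (+0.9108, +0.4128)
  (0,1): δ = 98.12°  ·
  (0,2): δ = 50.37°  ·
  (0,3): δ = 4.17°  ✓
  (0,4): δ = 88.91°  ·
  (0,5): δ = 120.08°  ·
  (0,6): δ = 146.98°  ·
  (1,2): δ = 132.25°  ·
  (1,3): δ = 77.72°  ·
  (1,4): δ = 7.03°  ✓
  (1,5): δ = 38.19°  ✓
  (1,6): δ = 65.10°  ·
  (2,3): δ = 125.46°  ·
  (2,4): δ = 40.71°  ✓
  (2,5): δ = 9.55°  ✓
  (2,6): δ = 17.36°  ✓
  (3,4): δ = 95.25°  ·
  (3,5): δ = 64.09°  ·
  (3,6): δ = 37.18°  ✓
  (4,5): δ = 148.84°  ·
  (4,6): δ = 121.93°  ·
  (5,6): δ = 153.09°  ·
antipodal pairs: 7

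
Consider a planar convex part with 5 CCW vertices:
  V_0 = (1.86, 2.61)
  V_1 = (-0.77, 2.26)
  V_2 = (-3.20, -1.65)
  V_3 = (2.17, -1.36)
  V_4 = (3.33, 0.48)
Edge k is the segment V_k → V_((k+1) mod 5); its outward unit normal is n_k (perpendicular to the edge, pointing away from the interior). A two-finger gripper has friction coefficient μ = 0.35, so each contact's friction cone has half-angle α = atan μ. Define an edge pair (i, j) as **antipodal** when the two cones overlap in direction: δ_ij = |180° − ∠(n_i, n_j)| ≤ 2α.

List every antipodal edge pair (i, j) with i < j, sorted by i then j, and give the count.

count = 2; pairs: (0,2), (1,3)

α = atan 0.35 = 19.29°;  2α = 38.58°
n_0 = (-0.1319, +0.9913)
n_1 = (-0.8493, +0.5278)
n_2 = (+0.0539, -0.9985)
n_3 = (+0.8459, -0.5333)
n_4 = (+0.8230, +0.5680)
  (0,1): δ = 129.44°  ·
  (0,2): δ = 4.49°  ✓
  (0,3): δ = 50.19°  ·
  (0,4): δ = 117.03°  ·
  (1,2): δ = 55.05°  ·
  (1,3): δ = 0.37°  ✓
  (1,4): δ = 66.47°  ·
  (2,3): δ = 125.32°  ·
  (2,4): δ = 58.48°  ·
  (3,4): δ = 113.16°  ·
antipodal pairs: 2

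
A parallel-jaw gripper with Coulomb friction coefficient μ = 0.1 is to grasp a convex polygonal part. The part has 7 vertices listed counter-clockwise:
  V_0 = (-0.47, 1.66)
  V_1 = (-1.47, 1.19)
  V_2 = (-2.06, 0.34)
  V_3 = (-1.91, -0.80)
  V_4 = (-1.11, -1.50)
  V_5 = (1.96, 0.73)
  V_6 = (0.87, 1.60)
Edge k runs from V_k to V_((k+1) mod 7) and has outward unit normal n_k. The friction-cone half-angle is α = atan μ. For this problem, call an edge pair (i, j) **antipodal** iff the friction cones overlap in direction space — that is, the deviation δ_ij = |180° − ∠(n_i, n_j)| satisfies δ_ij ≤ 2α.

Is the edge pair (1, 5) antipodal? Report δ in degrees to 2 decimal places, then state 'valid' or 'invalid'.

α = atan 0.1 = 5.71°;  2α = 11.42°
edge 1: e_1 = (-0.59, -0.85);  n_1 = (-0.8215, +0.5702)
edge 5: e_5 = (-1.09, +0.87);  n_5 = (+0.6238, +0.7816)
∠(n_1, n_5) = 93.83°
δ = |180° − 93.83°| = 86.17°
86.17° > 2α = 11.42°  →  invalid

δ = 86.17°, invalid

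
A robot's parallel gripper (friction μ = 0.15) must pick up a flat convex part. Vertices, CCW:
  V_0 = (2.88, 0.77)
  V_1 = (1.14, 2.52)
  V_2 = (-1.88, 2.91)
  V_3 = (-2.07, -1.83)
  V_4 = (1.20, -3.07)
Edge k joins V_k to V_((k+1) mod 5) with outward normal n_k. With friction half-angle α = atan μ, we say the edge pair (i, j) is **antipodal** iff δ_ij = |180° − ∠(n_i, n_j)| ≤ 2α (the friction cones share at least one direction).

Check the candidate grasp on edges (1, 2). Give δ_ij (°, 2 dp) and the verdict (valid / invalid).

δ = 84.94°, invalid

α = atan 0.15 = 8.53°;  2α = 17.06°
edge 1: e_1 = (-3.02, +0.39);  n_1 = (+0.1281, +0.9918)
edge 2: e_2 = (-0.19, -4.74);  n_2 = (-0.9992, +0.0401)
∠(n_1, n_2) = 95.06°
δ = |180° − 95.06°| = 84.94°
84.94° > 2α = 17.06°  →  invalid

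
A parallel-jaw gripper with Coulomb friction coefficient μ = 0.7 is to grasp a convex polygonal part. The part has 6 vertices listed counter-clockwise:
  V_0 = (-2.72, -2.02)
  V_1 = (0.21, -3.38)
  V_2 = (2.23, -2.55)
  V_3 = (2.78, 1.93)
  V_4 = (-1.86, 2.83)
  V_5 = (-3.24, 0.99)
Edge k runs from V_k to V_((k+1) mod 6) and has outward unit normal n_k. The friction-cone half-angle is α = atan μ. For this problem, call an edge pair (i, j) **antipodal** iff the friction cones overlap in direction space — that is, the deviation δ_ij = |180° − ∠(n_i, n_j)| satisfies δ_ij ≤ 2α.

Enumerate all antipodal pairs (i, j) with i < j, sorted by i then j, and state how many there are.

α = atan 0.7 = 34.99°;  2α = 69.98°
n_0 = (-0.4210, -0.9071)
n_1 = (+0.3801, -0.9250)
n_2 = (+0.9925, -0.1219)
n_3 = (+0.1904, +0.9817)
n_4 = (-0.8000, +0.6000)
n_5 = (-0.9854, -0.1702)
  (0,1): δ = 132.76°  ·
  (0,2): δ = 72.10°  ·
  (0,3): δ = 13.92°  ✓
  (0,4): δ = 78.03°  ·
  (0,5): δ = 124.70°  ·
  (1,2): δ = 119.34°  ·
  (1,3): δ = 33.31°  ✓
  (1,4): δ = 30.79°  ✓
  (1,5): δ = 77.46°  ·
  (2,3): δ = 93.98°  ·
  (2,4): δ = 29.87°  ✓
  (2,5): δ = 16.80°  ✓
  (3,4): δ = 115.89°  ·
  (3,5): δ = 69.22°  ✓
  (4,5): δ = 133.33°  ·
antipodal pairs: 6

count = 6; pairs: (0,3), (1,3), (1,4), (2,4), (2,5), (3,5)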